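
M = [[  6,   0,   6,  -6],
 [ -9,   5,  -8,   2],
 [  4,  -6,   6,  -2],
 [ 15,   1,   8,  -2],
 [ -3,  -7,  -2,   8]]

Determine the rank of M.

Row reduce to echelon form.
R2 ← R2 + (3/2)·R1: [0, 5, 1, -7]
R3 ← R3 − (2/3)·R1: [0, -6, 2, 2]
R4 ← R4 − (5/2)·R1: [0, 1, -7, 13]
R5 ← R5 + (1/2)·R1: [0, -7, 1, 5]
R3 ← R3 + (6/5)·R2: [0, 0, 16/5, -32/5]
R4 ← R4 − (1/5)·R2: [0, 0, -36/5, 72/5]
R5 ← R5 + (7/5)·R2: [0, 0, 12/5, -24/5]
R4 ← R4 + (9/4)·R3: [0, 0, 0, 0]
R5 ← R5 − (3/4)·R3: [0, 0, 0, 0]
Echelon form has 3 nonzero rows, so rank(M) = 3.

3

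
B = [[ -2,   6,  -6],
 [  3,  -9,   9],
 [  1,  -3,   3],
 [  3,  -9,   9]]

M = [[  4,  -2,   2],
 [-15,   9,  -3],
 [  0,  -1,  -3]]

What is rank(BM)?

1

First compute BM:
[[-98,  64,  -4],
 [147, -96,   6],
 [ 49, -32,   2],
 [147, -96,   6]]
Now row reduce the product.
R2 ← R2 + (3/2)·R1: [0, 0, 0]
R3 ← R3 + (1/2)·R1: [0, 0, 0]
R4 ← R4 + (3/2)·R1: [0, 0, 0]
1 nonzero row, so rank(BM) = 1.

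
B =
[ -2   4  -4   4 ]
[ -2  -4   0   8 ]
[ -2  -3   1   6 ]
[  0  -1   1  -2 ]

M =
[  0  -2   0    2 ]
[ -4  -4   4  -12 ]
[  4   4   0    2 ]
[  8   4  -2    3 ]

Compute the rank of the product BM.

4

First compute BM:
[[  0, -12,   8, -48],
 [ 80,  52, -32,  68],
 [ 64,  44, -24,  52],
 [ -8,   0,   0,   8]]
Now row reduce the product.
Swap R1 ↔ R2
R3 ← R3 − (4/5)·R1: [0, 12/5, 8/5, -12/5]
R4 ← R4 + (1/10)·R1: [0, 26/5, -16/5, 74/5]
R3 ← R3 + (1/5)·R2: [0, 0, 16/5, -12]
R4 ← R4 + (13/30)·R2: [0, 0, 4/15, -6]
R4 ← R4 − (1/12)·R3: [0, 0, 0, -5]
4 nonzero rows, so rank(BM) = 4.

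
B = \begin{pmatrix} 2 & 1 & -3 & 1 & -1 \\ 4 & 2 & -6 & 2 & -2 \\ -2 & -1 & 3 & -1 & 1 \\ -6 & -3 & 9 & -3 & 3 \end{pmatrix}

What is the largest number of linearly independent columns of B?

1

Row reduce to echelon form.
R2 ← R2 − (2)·R1: [0, 0, 0, 0, 0]
R3 ← R3 + R1: [0, 0, 0, 0, 0]
R4 ← R4 + (3)·R1: [0, 0, 0, 0, 0]
Echelon form has 1 nonzero row, so rank(B) = 1.
The rank gives the maximum number of linearly independent columns: 1.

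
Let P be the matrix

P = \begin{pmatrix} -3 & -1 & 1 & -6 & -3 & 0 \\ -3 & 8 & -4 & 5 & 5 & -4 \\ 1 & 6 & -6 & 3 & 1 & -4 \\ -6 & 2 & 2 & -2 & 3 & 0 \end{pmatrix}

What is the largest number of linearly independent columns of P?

Row reduce to echelon form.
R2 ← R2 − R1: [0, 9, -5, 11, 8, -4]
R3 ← R3 + (1/3)·R1: [0, 17/3, -17/3, 1, 0, -4]
R4 ← R4 − (2)·R1: [0, 4, 0, 10, 9, 0]
R3 ← R3 − (17/27)·R2: [0, 0, -68/27, -160/27, -136/27, -40/27]
R4 ← R4 − (4/9)·R2: [0, 0, 20/9, 46/9, 49/9, 16/9]
R4 ← R4 + (15/17)·R3: [0, 0, 0, -2/17, 1, 8/17]
Echelon form has 4 nonzero rows, so rank(P) = 4.
The rank gives the maximum number of linearly independent columns: 4.

4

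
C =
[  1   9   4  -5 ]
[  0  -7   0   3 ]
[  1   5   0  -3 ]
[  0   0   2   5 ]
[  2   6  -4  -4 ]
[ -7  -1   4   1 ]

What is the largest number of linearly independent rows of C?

4

Row reduce to echelon form.
R3 ← R3 − R1: [0, -4, -4, 2]
R5 ← R5 − (2)·R1: [0, -12, -12, 6]
R6 ← R6 + (7)·R1: [0, 62, 32, -34]
R3 ← R3 − (4/7)·R2: [0, 0, -4, 2/7]
R5 ← R5 − (12/7)·R2: [0, 0, -12, 6/7]
R6 ← R6 + (62/7)·R2: [0, 0, 32, -52/7]
R4 ← R4 + (1/2)·R3: [0, 0, 0, 36/7]
R5 ← R5 − (3)·R3: [0, 0, 0, 0]
R6 ← R6 + (8)·R3: [0, 0, 0, -36/7]
R6 ← R6 + R4: [0, 0, 0, 0]
Echelon form has 4 nonzero rows, so rank(C) = 4.
The rank gives the maximum number of linearly independent rows: 4.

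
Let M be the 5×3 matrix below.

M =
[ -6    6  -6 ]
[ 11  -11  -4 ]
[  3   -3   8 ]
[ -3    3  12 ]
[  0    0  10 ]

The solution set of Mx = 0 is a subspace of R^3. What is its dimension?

1

Row reduce to echelon form.
R2 ← R2 + (11/6)·R1: [0, 0, -15]
R3 ← R3 + (1/2)·R1: [0, 0, 5]
R4 ← R4 − (1/2)·R1: [0, 0, 15]
R3 ← R3 + (1/3)·R2: [0, 0, 0]
R4 ← R4 + R2: [0, 0, 0]
R5 ← R5 + (2/3)·R2: [0, 0, 0]
2 nonzero rows, so rank(M) = 2.
M has 3 columns; by rank–nullity, nullity = 3 − 2 = 1.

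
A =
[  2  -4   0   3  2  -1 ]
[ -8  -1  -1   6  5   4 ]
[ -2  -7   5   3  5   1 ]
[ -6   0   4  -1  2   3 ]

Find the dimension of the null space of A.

Row reduce to echelon form.
R2 ← R2 + (4)·R1: [0, -17, -1, 18, 13, 0]
R3 ← R3 + R1: [0, -11, 5, 6, 7, 0]
R4 ← R4 + (3)·R1: [0, -12, 4, 8, 8, 0]
R3 ← R3 − (11/17)·R2: [0, 0, 96/17, -96/17, -24/17, 0]
R4 ← R4 − (12/17)·R2: [0, 0, 80/17, -80/17, -20/17, 0]
R4 ← R4 − (5/6)·R3: [0, 0, 0, 0, 0, 0]
3 nonzero rows, so rank(A) = 3.
A has 6 columns; by rank–nullity, nullity = 6 − 3 = 3.

3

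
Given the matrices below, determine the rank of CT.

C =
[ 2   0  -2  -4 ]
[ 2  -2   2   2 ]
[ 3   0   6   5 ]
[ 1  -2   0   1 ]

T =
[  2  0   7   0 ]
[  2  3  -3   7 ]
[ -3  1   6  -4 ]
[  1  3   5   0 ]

First compute CT:
[[  6, -14, -18,   8],
 [ -4,   2,  42, -22],
 [ -7,  21,  82, -24],
 [ -1,  -3,  18, -14]]
Now row reduce the product.
R2 ← R2 + (2/3)·R1: [0, -22/3, 30, -50/3]
R3 ← R3 + (7/6)·R1: [0, 14/3, 61, -44/3]
R4 ← R4 + (1/6)·R1: [0, -16/3, 15, -38/3]
R3 ← R3 + (7/11)·R2: [0, 0, 881/11, -278/11]
R4 ← R4 − (8/11)·R2: [0, 0, -75/11, -6/11]
R4 ← R4 + (75/881)·R3: [0, 0, 0, -2376/881]
4 nonzero rows, so rank(CT) = 4.

4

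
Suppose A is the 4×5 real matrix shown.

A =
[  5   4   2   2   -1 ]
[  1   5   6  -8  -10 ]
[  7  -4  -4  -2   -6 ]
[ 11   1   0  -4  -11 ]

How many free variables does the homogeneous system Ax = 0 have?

2

Row reduce to echelon form.
R2 ← R2 − (1/5)·R1: [0, 21/5, 28/5, -42/5, -49/5]
R3 ← R3 − (7/5)·R1: [0, -48/5, -34/5, -24/5, -23/5]
R4 ← R4 − (11/5)·R1: [0, -39/5, -22/5, -42/5, -44/5]
R3 ← R3 + (16/7)·R2: [0, 0, 6, -24, -27]
R4 ← R4 + (13/7)·R2: [0, 0, 6, -24, -27]
R4 ← R4 − R3: [0, 0, 0, 0, 0]
3 nonzero rows, so rank(A) = 3.
A has 5 columns; by rank–nullity, nullity = 5 − 3 = 2.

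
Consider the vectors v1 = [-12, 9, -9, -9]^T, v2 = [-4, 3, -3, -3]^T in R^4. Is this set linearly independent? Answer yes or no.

Form the matrix with these vectors as rows and row reduce.
R2 ← R2 − (1/3)·R1: [0, 0, 0, 0]
1 nonzero row, so the 2 vectors span a space of dimension 1.
Since 1 < 2, the vectors are linearly dependent.

no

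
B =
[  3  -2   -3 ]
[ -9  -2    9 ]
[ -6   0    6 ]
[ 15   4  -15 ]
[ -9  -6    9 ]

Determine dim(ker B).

Row reduce to echelon form.
R2 ← R2 + (3)·R1: [0, -8, 0]
R3 ← R3 + (2)·R1: [0, -4, 0]
R4 ← R4 − (5)·R1: [0, 14, 0]
R5 ← R5 + (3)·R1: [0, -12, 0]
R3 ← R3 − (1/2)·R2: [0, 0, 0]
R4 ← R4 + (7/4)·R2: [0, 0, 0]
R5 ← R5 − (3/2)·R2: [0, 0, 0]
2 nonzero rows, so rank(B) = 2.
B has 3 columns; by rank–nullity, nullity = 3 − 2 = 1.

1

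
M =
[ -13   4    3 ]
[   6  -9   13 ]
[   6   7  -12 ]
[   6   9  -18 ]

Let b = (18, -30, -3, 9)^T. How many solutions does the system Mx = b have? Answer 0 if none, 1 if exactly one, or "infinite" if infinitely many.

1

Row reduce the augmented matrix [M | b].
R2 ← R2 + (6/13)·R1: [0, -93/13, 187/13, -282/13]
R3 ← R3 + (6/13)·R1: [0, 115/13, -138/13, 69/13]
R4 ← R4 + (6/13)·R1: [0, 141/13, -216/13, 225/13]
R3 ← R3 + (115/93)·R2: [0, 0, 667/93, -667/31]
R4 ← R4 + (47/31)·R2: [0, 0, 161/31, -483/31]
R4 ← R4 − (21/29)·R3: [0, 0, 0, 0]
The echelon form has 3 nonzero rows, and every pivot lies in the first 3 columns, so rank(M) = rank([M|b]) = 3.
The system is consistent.
rank = 3 = number of unknowns, so the solution is unique.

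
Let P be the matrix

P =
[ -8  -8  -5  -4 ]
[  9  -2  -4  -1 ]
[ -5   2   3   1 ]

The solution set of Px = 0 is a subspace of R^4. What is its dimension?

Row reduce to echelon form.
R2 ← R2 + (9/8)·R1: [0, -11, -77/8, -11/2]
R3 ← R3 − (5/8)·R1: [0, 7, 49/8, 7/2]
R3 ← R3 + (7/11)·R2: [0, 0, 0, 0]
2 nonzero rows, so rank(P) = 2.
P has 4 columns; by rank–nullity, nullity = 4 − 2 = 2.

2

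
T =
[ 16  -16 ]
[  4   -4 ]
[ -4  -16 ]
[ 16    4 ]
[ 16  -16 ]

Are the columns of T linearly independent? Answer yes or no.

Row reduce T to echelon form.
R2 ← R2 − (1/4)·R1: [0, 0]
R3 ← R3 + (1/4)·R1: [0, -20]
R4 ← R4 − R1: [0, 20]
R5 ← R5 − R1: [0, 0]
Swap R2 ↔ R3
R4 ← R4 + R2: [0, 0]
2 pivots among 2 columns.
Every column is a pivot column, so the columns are linearly independent.

yes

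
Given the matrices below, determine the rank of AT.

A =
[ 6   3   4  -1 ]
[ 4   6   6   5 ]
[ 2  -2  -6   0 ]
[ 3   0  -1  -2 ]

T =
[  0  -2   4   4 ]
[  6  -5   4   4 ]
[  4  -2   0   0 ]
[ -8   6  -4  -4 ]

First compute AT:
[[ 42, -41,  40,  40],
 [ 20, -20,  20,  20],
 [-36,  18,   0,   0],
 [ 12, -16,  20,  20]]
Now row reduce the product.
R2 ← R2 − (10/21)·R1: [0, -10/21, 20/21, 20/21]
R3 ← R3 + (6/7)·R1: [0, -120/7, 240/7, 240/7]
R4 ← R4 − (2/7)·R1: [0, -30/7, 60/7, 60/7]
R3 ← R3 − (36)·R2: [0, 0, 0, 0]
R4 ← R4 − (9)·R2: [0, 0, 0, 0]
2 nonzero rows, so rank(AT) = 2.

2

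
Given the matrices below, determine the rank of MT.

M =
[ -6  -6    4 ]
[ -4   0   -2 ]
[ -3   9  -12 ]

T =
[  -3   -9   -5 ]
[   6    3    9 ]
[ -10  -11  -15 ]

First compute MT:
[[-58,  -8, -84],
 [ 32,  58,  50],
 [183, 186, 276]]
Now row reduce the product.
R2 ← R2 + (16/29)·R1: [0, 1554/29, 106/29]
R3 ← R3 + (183/58)·R1: [0, 4662/29, 318/29]
R3 ← R3 − (3)·R2: [0, 0, 0]
2 nonzero rows, so rank(MT) = 2.

2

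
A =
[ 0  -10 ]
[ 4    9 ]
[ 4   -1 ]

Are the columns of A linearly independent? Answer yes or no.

Row reduce A to echelon form.
Swap R1 ↔ R2
R3 ← R3 − R1: [0, -10]
R3 ← R3 − R2: [0, 0]
2 pivots among 2 columns.
Every column is a pivot column, so the columns are linearly independent.

yes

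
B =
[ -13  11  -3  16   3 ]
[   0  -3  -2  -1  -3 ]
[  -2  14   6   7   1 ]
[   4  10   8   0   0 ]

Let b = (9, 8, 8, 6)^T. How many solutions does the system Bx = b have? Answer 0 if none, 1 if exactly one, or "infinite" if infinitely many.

0

Row reduce the augmented matrix [B | b].
R3 ← R3 − (2/13)·R1: [0, 160/13, 84/13, 59/13, 7/13, 86/13]
R4 ← R4 + (4/13)·R1: [0, 174/13, 92/13, 64/13, 12/13, 114/13]
R3 ← R3 + (160/39)·R2: [0, 0, -68/39, 17/39, -153/13, 1538/39]
R4 ← R4 + (58/13)·R2: [0, 0, -24/13, 6/13, -162/13, 578/13]
R4 ← R4 − (18/17)·R3: [0, 0, 0, 0, 0, 46/17]
The echelon form has 4 nonzero rows; the last pivot sits in the augmented column, so rank(B) = 3 but rank([B|b]) = 4.
Since the ranks differ, the system is inconsistent.
It has no solutions.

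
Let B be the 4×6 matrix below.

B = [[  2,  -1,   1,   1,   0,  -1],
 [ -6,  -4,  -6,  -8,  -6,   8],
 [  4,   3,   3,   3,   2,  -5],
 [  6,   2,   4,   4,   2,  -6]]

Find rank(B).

3

Row reduce to echelon form.
R2 ← R2 + (3)·R1: [0, -7, -3, -5, -6, 5]
R3 ← R3 − (2)·R1: [0, 5, 1, 1, 2, -3]
R4 ← R4 − (3)·R1: [0, 5, 1, 1, 2, -3]
R3 ← R3 + (5/7)·R2: [0, 0, -8/7, -18/7, -16/7, 4/7]
R4 ← R4 + (5/7)·R2: [0, 0, -8/7, -18/7, -16/7, 4/7]
R4 ← R4 − R3: [0, 0, 0, 0, 0, 0]
Echelon form has 3 nonzero rows, so rank(B) = 3.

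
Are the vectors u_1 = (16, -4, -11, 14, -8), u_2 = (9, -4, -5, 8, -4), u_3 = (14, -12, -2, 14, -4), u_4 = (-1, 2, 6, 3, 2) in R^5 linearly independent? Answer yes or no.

Form the matrix with these vectors as rows and row reduce.
R2 ← R2 − (9/16)·R1: [0, -7/4, 19/16, 1/8, 1/2]
R3 ← R3 − (7/8)·R1: [0, -17/2, 61/8, 7/4, 3]
R4 ← R4 + (1/16)·R1: [0, 7/4, 85/16, 31/8, 3/2]
R3 ← R3 − (34/7)·R2: [0, 0, 13/7, 8/7, 4/7]
R4 ← R4 + R2: [0, 0, 13/2, 4, 2]
R4 ← R4 − (7/2)·R3: [0, 0, 0, 0, 0]
3 nonzero rows, so the 4 vectors span a space of dimension 3.
Since 3 < 4, the vectors are linearly dependent.

no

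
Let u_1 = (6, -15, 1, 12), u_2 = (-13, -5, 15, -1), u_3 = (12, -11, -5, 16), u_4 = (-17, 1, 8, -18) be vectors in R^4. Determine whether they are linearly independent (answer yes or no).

Form the matrix with these vectors as rows and row reduce.
R2 ← R2 + (13/6)·R1: [0, -75/2, 103/6, 25]
R3 ← R3 − (2)·R1: [0, 19, -7, -8]
R4 ← R4 + (17/6)·R1: [0, -83/2, 65/6, 16]
R3 ← R3 + (38/75)·R2: [0, 0, 382/225, 14/3]
R4 ← R4 − (83/75)·R2: [0, 0, -1837/225, -35/3]
R4 ← R4 + (1837/382)·R3: [0, 0, 0, 2058/191]
4 nonzero rows, so the 4 vectors span a space of dimension 4.
Since 4 = 4, the vectors are linearly independent.

yes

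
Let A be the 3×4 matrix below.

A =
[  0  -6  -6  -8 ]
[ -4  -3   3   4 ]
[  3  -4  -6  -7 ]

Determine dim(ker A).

1

Row reduce to echelon form.
Swap R1 ↔ R2
R3 ← R3 + (3/4)·R1: [0, -25/4, -15/4, -4]
R3 ← R3 − (25/24)·R2: [0, 0, 5/2, 13/3]
3 nonzero rows, so rank(A) = 3.
A has 4 columns; by rank–nullity, nullity = 4 − 3 = 1.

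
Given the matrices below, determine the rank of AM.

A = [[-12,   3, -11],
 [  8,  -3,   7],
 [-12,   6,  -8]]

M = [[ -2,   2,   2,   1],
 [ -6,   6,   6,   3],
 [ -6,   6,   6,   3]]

1

First compute AM:
[[ 72, -72, -72, -36],
 [-40,  40,  40,  20],
 [ 36, -36, -36, -18]]
Now row reduce the product.
R2 ← R2 + (5/9)·R1: [0, 0, 0, 0]
R3 ← R3 − (1/2)·R1: [0, 0, 0, 0]
1 nonzero row, so rank(AM) = 1.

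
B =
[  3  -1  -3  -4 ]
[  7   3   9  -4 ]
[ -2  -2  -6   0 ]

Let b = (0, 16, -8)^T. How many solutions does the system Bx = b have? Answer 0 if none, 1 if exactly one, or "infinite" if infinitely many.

Row reduce the augmented matrix [B | b].
R2 ← R2 − (7/3)·R1: [0, 16/3, 16, 16/3, 16]
R3 ← R3 + (2/3)·R1: [0, -8/3, -8, -8/3, -8]
R3 ← R3 + (1/2)·R2: [0, 0, 0, 0, 0]
The echelon form has 2 nonzero rows, and every pivot lies in the first 4 columns, so rank(B) = rank([B|b]) = 2.
The system is consistent.
rank = 2 < 4 unknowns, so there are infinitely many solutions.

infinite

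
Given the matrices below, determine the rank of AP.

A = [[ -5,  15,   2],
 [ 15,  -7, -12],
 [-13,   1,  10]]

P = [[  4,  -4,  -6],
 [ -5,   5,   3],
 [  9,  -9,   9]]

First compute AP:
[[-77,  77,  93],
 [-13,  13, -219],
 [ 33, -33, 171]]
Now row reduce the product.
R2 ← R2 − (13/77)·R1: [0, 0, -18072/77]
R3 ← R3 + (3/7)·R1: [0, 0, 1476/7]
R3 ← R3 + (451/502)·R2: [0, 0, 0]
2 nonzero rows, so rank(AP) = 2.

2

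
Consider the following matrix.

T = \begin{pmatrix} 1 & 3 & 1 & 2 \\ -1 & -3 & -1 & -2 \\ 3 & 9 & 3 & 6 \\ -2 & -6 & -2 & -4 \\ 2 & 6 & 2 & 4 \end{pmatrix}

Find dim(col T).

Row reduce to echelon form.
R2 ← R2 + R1: [0, 0, 0, 0]
R3 ← R3 − (3)·R1: [0, 0, 0, 0]
R4 ← R4 + (2)·R1: [0, 0, 0, 0]
R5 ← R5 − (2)·R1: [0, 0, 0, 0]
Echelon form has 1 nonzero row, so rank(T) = 1.
The column space has dimension equal to the rank: 1.

1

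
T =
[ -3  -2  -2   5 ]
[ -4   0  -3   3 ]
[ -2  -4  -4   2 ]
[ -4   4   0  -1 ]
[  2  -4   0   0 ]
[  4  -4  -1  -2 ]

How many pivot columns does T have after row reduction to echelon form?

4

Row reduce to echelon form.
R2 ← R2 − (4/3)·R1: [0, 8/3, -1/3, -11/3]
R3 ← R3 − (2/3)·R1: [0, -8/3, -8/3, -4/3]
R4 ← R4 − (4/3)·R1: [0, 20/3, 8/3, -23/3]
R5 ← R5 + (2/3)·R1: [0, -16/3, -4/3, 10/3]
R6 ← R6 + (4/3)·R1: [0, -20/3, -11/3, 14/3]
R3 ← R3 + R2: [0, 0, -3, -5]
R4 ← R4 − (5/2)·R2: [0, 0, 7/2, 3/2]
R5 ← R5 + (2)·R2: [0, 0, -2, -4]
R6 ← R6 + (5/2)·R2: [0, 0, -9/2, -9/2]
R4 ← R4 + (7/6)·R3: [0, 0, 0, -13/3]
R5 ← R5 − (2/3)·R3: [0, 0, 0, -2/3]
R6 ← R6 − (3/2)·R3: [0, 0, 0, 3]
R5 ← R5 − (2/13)·R4: [0, 0, 0, 0]
R6 ← R6 + (9/13)·R4: [0, 0, 0, 0]
Echelon form has 4 nonzero rows, so rank(T) = 4.
Each nonzero row contributes one pivot column: 4 pivot columns.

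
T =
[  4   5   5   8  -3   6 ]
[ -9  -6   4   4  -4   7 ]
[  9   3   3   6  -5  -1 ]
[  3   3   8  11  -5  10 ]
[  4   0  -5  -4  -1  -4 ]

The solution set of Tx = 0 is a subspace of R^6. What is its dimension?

1

Row reduce to echelon form.
R2 ← R2 + (9/4)·R1: [0, 21/4, 61/4, 22, -43/4, 41/2]
R3 ← R3 − (9/4)·R1: [0, -33/4, -33/4, -12, 7/4, -29/2]
R4 ← R4 − (3/4)·R1: [0, -3/4, 17/4, 5, -11/4, 11/2]
R5 ← R5 − R1: [0, -5, -10, -12, 2, -10]
R3 ← R3 + (11/7)·R2: [0, 0, 110/7, 158/7, -106/7, 124/7]
R4 ← R4 + (1/7)·R2: [0, 0, 45/7, 57/7, -30/7, 59/7]
R5 ← R5 + (20/21)·R2: [0, 0, 95/21, 188/21, -173/21, 200/21]
R4 ← R4 − (9/22)·R3: [0, 0, 0, -12/11, 21/11, 13/11]
R5 ← R5 − (19/66)·R3: [0, 0, 0, 27/11, -128/33, 146/33]
R5 ← R5 + (9/4)·R4: [0, 0, 0, 0, 5/12, 85/12]
5 nonzero rows, so rank(T) = 5.
T has 6 columns; by rank–nullity, nullity = 6 − 5 = 1.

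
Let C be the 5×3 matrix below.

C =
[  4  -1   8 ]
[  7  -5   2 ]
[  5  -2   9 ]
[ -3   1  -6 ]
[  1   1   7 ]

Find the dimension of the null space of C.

0

Row reduce to echelon form.
R2 ← R2 − (7/4)·R1: [0, -13/4, -12]
R3 ← R3 − (5/4)·R1: [0, -3/4, -1]
R4 ← R4 + (3/4)·R1: [0, 1/4, 0]
R5 ← R5 − (1/4)·R1: [0, 5/4, 5]
R3 ← R3 − (3/13)·R2: [0, 0, 23/13]
R4 ← R4 + (1/13)·R2: [0, 0, -12/13]
R5 ← R5 + (5/13)·R2: [0, 0, 5/13]
R4 ← R4 + (12/23)·R3: [0, 0, 0]
R5 ← R5 − (5/23)·R3: [0, 0, 0]
3 nonzero rows, so rank(C) = 3.
C has 3 columns; by rank–nullity, nullity = 3 − 3 = 0.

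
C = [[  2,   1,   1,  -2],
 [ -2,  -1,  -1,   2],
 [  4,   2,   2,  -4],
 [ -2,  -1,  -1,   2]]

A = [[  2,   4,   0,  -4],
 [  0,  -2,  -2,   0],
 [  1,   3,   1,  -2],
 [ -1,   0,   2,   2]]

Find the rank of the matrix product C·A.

1

First compute CA:
[[  7,   9,  -5, -14],
 [ -7,  -9,   5,  14],
 [ 14,  18, -10, -28],
 [ -7,  -9,   5,  14]]
Now row reduce the product.
R2 ← R2 + R1: [0, 0, 0, 0]
R3 ← R3 − (2)·R1: [0, 0, 0, 0]
R4 ← R4 + R1: [0, 0, 0, 0]
1 nonzero row, so rank(CA) = 1.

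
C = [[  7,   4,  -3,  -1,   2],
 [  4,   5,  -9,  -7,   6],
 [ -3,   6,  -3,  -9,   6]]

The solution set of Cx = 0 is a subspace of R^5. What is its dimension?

Row reduce to echelon form.
R2 ← R2 − (4/7)·R1: [0, 19/7, -51/7, -45/7, 34/7]
R3 ← R3 + (3/7)·R1: [0, 54/7, -30/7, -66/7, 48/7]
R3 ← R3 − (54/19)·R2: [0, 0, 312/19, 168/19, -132/19]
3 nonzero rows, so rank(C) = 3.
C has 5 columns; by rank–nullity, nullity = 5 − 3 = 2.

2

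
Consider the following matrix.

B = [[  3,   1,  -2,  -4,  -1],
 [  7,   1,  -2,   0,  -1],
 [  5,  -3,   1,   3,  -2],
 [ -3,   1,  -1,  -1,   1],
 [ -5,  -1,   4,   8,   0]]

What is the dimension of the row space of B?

Row reduce to echelon form.
R2 ← R2 − (7/3)·R1: [0, -4/3, 8/3, 28/3, 4/3]
R3 ← R3 − (5/3)·R1: [0, -14/3, 13/3, 29/3, -1/3]
R4 ← R4 + R1: [0, 2, -3, -5, 0]
R5 ← R5 + (5/3)·R1: [0, 2/3, 2/3, 4/3, -5/3]
R3 ← R3 − (7/2)·R2: [0, 0, -5, -23, -5]
R4 ← R4 + (3/2)·R2: [0, 0, 1, 9, 2]
R5 ← R5 + (1/2)·R2: [0, 0, 2, 6, -1]
R4 ← R4 + (1/5)·R3: [0, 0, 0, 22/5, 1]
R5 ← R5 + (2/5)·R3: [0, 0, 0, -16/5, -3]
R5 ← R5 + (8/11)·R4: [0, 0, 0, 0, -25/11]
Echelon form has 5 nonzero rows, so rank(B) = 5.
The row space has dimension equal to the rank: 5.

5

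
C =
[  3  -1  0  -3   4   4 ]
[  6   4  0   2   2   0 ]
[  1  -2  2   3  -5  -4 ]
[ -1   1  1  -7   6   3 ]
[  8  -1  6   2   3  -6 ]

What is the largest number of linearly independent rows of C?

Row reduce to echelon form.
R2 ← R2 − (2)·R1: [0, 6, 0, 8, -6, -8]
R3 ← R3 − (1/3)·R1: [0, -5/3, 2, 4, -19/3, -16/3]
R4 ← R4 + (1/3)·R1: [0, 2/3, 1, -8, 22/3, 13/3]
R5 ← R5 − (8/3)·R1: [0, 5/3, 6, 10, -23/3, -50/3]
R3 ← R3 + (5/18)·R2: [0, 0, 2, 56/9, -8, -68/9]
R4 ← R4 − (1/9)·R2: [0, 0, 1, -80/9, 8, 47/9]
R5 ← R5 − (5/18)·R2: [0, 0, 6, 70/9, -6, -130/9]
R4 ← R4 − (1/2)·R3: [0, 0, 0, -12, 12, 9]
R5 ← R5 − (3)·R3: [0, 0, 0, -98/9, 18, 74/9]
R5 ← R5 − (49/54)·R4: [0, 0, 0, 0, 64/9, 1/18]
Echelon form has 5 nonzero rows, so rank(C) = 5.
The rank gives the maximum number of linearly independent rows: 5.

5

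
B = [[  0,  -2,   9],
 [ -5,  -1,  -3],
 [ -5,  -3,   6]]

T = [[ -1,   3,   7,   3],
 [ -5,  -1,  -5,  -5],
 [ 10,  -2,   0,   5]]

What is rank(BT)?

2

First compute BT:
[[100, -16,  10,  55],
 [-20,  -8, -30, -25],
 [ 80, -24, -20,  30]]
Now row reduce the product.
R2 ← R2 + (1/5)·R1: [0, -56/5, -28, -14]
R3 ← R3 − (4/5)·R1: [0, -56/5, -28, -14]
R3 ← R3 − R2: [0, 0, 0, 0]
2 nonzero rows, so rank(BT) = 2.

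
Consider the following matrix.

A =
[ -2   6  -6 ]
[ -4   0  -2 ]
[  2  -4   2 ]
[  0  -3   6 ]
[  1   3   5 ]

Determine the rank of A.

3

Row reduce to echelon form.
R2 ← R2 − (2)·R1: [0, -12, 10]
R3 ← R3 + R1: [0, 2, -4]
R5 ← R5 + (1/2)·R1: [0, 6, 2]
R3 ← R3 + (1/6)·R2: [0, 0, -7/3]
R4 ← R4 − (1/4)·R2: [0, 0, 7/2]
R5 ← R5 + (1/2)·R2: [0, 0, 7]
R4 ← R4 + (3/2)·R3: [0, 0, 0]
R5 ← R5 + (3)·R3: [0, 0, 0]
Echelon form has 3 nonzero rows, so rank(A) = 3.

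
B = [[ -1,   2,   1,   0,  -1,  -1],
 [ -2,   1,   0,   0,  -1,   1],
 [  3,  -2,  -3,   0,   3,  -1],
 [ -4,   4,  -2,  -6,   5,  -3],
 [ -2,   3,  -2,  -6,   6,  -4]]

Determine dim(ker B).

2

Row reduce to echelon form.
R2 ← R2 − (2)·R1: [0, -3, -2, 0, 1, 3]
R3 ← R3 + (3)·R1: [0, 4, 0, 0, 0, -4]
R4 ← R4 − (4)·R1: [0, -4, -6, -6, 9, 1]
R5 ← R5 − (2)·R1: [0, -1, -4, -6, 8, -2]
R3 ← R3 + (4/3)·R2: [0, 0, -8/3, 0, 4/3, 0]
R4 ← R4 − (4/3)·R2: [0, 0, -10/3, -6, 23/3, -3]
R5 ← R5 − (1/3)·R2: [0, 0, -10/3, -6, 23/3, -3]
R4 ← R4 − (5/4)·R3: [0, 0, 0, -6, 6, -3]
R5 ← R5 − (5/4)·R3: [0, 0, 0, -6, 6, -3]
R5 ← R5 − R4: [0, 0, 0, 0, 0, 0]
4 nonzero rows, so rank(B) = 4.
B has 6 columns; by rank–nullity, nullity = 6 − 4 = 2.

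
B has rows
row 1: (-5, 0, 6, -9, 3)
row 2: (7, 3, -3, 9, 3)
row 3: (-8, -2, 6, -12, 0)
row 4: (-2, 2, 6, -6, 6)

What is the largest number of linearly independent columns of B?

Row reduce to echelon form.
R2 ← R2 + (7/5)·R1: [0, 3, 27/5, -18/5, 36/5]
R3 ← R3 − (8/5)·R1: [0, -2, -18/5, 12/5, -24/5]
R4 ← R4 − (2/5)·R1: [0, 2, 18/5, -12/5, 24/5]
R3 ← R3 + (2/3)·R2: [0, 0, 0, 0, 0]
R4 ← R4 − (2/3)·R2: [0, 0, 0, 0, 0]
Echelon form has 2 nonzero rows, so rank(B) = 2.
The rank gives the maximum number of linearly independent columns: 2.

2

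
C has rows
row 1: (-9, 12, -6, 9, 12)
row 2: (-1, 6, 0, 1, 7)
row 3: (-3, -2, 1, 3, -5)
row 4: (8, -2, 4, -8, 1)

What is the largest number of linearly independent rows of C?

3

Row reduce to echelon form.
R2 ← R2 − (1/9)·R1: [0, 14/3, 2/3, 0, 17/3]
R3 ← R3 − (1/3)·R1: [0, -6, 3, 0, -9]
R4 ← R4 + (8/9)·R1: [0, 26/3, -4/3, 0, 35/3]
R3 ← R3 + (9/7)·R2: [0, 0, 27/7, 0, -12/7]
R4 ← R4 − (13/7)·R2: [0, 0, -18/7, 0, 8/7]
R4 ← R4 + (2/3)·R3: [0, 0, 0, 0, 0]
Echelon form has 3 nonzero rows, so rank(C) = 3.
The rank gives the maximum number of linearly independent rows: 3.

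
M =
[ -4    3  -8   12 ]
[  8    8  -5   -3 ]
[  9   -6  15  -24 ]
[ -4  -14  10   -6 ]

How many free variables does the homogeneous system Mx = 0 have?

Row reduce to echelon form.
R2 ← R2 + (2)·R1: [0, 14, -21, 21]
R3 ← R3 + (9/4)·R1: [0, 3/4, -3, 3]
R4 ← R4 − R1: [0, -17, 18, -18]
R3 ← R3 − (3/56)·R2: [0, 0, -15/8, 15/8]
R4 ← R4 + (17/14)·R2: [0, 0, -15/2, 15/2]
R4 ← R4 − (4)·R3: [0, 0, 0, 0]
3 nonzero rows, so rank(M) = 3.
M has 4 columns; by rank–nullity, nullity = 4 − 3 = 1.

1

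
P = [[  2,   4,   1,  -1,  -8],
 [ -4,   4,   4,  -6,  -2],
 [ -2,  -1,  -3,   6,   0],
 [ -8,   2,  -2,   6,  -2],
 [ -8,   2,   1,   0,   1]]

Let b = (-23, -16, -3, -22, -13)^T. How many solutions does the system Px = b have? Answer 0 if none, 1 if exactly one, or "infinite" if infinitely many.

Row reduce the augmented matrix [P | b].
R2 ← R2 + (2)·R1: [0, 12, 6, -8, -18, -62]
R3 ← R3 + R1: [0, 3, -2, 5, -8, -26]
R4 ← R4 + (4)·R1: [0, 18, 2, 2, -34, -114]
R5 ← R5 + (4)·R1: [0, 18, 5, -4, -31, -105]
R3 ← R3 − (1/4)·R2: [0, 0, -7/2, 7, -7/2, -21/2]
R4 ← R4 − (3/2)·R2: [0, 0, -7, 14, -7, -21]
R5 ← R5 − (3/2)·R2: [0, 0, -4, 8, -4, -12]
R4 ← R4 − (2)·R3: [0, 0, 0, 0, 0, 0]
R5 ← R5 − (8/7)·R3: [0, 0, 0, 0, 0, 0]
The echelon form has 3 nonzero rows, and every pivot lies in the first 5 columns, so rank(P) = rank([P|b]) = 3.
The system is consistent.
rank = 3 < 5 unknowns, so there are infinitely many solutions.

infinite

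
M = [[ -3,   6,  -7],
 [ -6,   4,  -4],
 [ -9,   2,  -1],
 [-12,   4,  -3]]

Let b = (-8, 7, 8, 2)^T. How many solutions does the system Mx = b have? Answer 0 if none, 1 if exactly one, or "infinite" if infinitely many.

Row reduce the augmented matrix [M | b].
R2 ← R2 − (2)·R1: [0, -8, 10, 23]
R3 ← R3 − (3)·R1: [0, -16, 20, 32]
R4 ← R4 − (4)·R1: [0, -20, 25, 34]
R3 ← R3 − (2)·R2: [0, 0, 0, -14]
R4 ← R4 − (5/2)·R2: [0, 0, 0, -47/2]
R4 ← R4 − (47/28)·R3: [0, 0, 0, 0]
The echelon form has 3 nonzero rows; the last pivot sits in the augmented column, so rank(M) = 2 but rank([M|b]) = 3.
Since the ranks differ, the system is inconsistent.
It has no solutions.

0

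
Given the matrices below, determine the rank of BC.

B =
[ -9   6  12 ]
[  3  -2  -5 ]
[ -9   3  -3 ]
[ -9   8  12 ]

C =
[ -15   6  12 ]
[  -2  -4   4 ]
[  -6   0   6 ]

First compute BC:
[[ 51, -78, -12],
 [-11,  26,  -2],
 [147, -66, -114],
 [ 47, -86,  -4]]
Now row reduce the product.
R2 ← R2 + (11/51)·R1: [0, 156/17, -78/17]
R3 ← R3 − (49/17)·R1: [0, 2700/17, -1350/17]
R4 ← R4 − (47/51)·R1: [0, -240/17, 120/17]
R3 ← R3 − (225/13)·R2: [0, 0, 0]
R4 ← R4 + (20/13)·R2: [0, 0, 0]
2 nonzero rows, so rank(BC) = 2.

2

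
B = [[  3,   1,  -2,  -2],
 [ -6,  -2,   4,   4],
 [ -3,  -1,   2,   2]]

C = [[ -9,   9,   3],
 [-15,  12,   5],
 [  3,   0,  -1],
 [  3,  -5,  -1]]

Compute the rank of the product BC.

1

First compute BC:
[[-54,  49,  18],
 [108, -98, -36],
 [ 54, -49, -18]]
Now row reduce the product.
R2 ← R2 + (2)·R1: [0, 0, 0]
R3 ← R3 + R1: [0, 0, 0]
1 nonzero row, so rank(BC) = 1.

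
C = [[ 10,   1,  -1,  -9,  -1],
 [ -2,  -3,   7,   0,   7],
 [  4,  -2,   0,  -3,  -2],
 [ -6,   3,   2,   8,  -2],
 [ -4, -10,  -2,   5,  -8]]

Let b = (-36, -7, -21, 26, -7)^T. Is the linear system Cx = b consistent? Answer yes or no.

yes

Row reduce the augmented matrix [C | b].
R2 ← R2 + (1/5)·R1: [0, -14/5, 34/5, -9/5, 34/5, -71/5]
R3 ← R3 − (2/5)·R1: [0, -12/5, 2/5, 3/5, -8/5, -33/5]
R4 ← R4 + (3/5)·R1: [0, 18/5, 7/5, 13/5, -13/5, 22/5]
R5 ← R5 + (2/5)·R1: [0, -48/5, -12/5, 7/5, -42/5, -107/5]
R3 ← R3 − (6/7)·R2: [0, 0, -38/7, 15/7, -52/7, 39/7]
R4 ← R4 + (9/7)·R2: [0, 0, 71/7, 2/7, 43/7, -97/7]
R5 ← R5 − (24/7)·R2: [0, 0, -180/7, 53/7, -222/7, 191/7]
R4 ← R4 + (71/38)·R3: [0, 0, 0, 163/38, -147/19, -131/38]
R5 ← R5 − (90/19)·R3: [0, 0, 0, -49/19, 66/19, 17/19]
R5 ← R5 + (98/163)·R4: [0, 0, 0, 0, -192/163, -192/163]
The echelon form has 5 nonzero rows, and every pivot lies in the first 5 columns, so rank(C) = rank([C|b]) = 5.
The system is consistent.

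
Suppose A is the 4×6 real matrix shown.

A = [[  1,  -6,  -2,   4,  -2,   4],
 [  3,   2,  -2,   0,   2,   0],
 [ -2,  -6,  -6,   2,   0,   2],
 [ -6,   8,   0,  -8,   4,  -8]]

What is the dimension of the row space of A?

Row reduce to echelon form.
R2 ← R2 − (3)·R1: [0, 20, 4, -12, 8, -12]
R3 ← R3 + (2)·R1: [0, -18, -10, 10, -4, 10]
R4 ← R4 + (6)·R1: [0, -28, -12, 16, -8, 16]
R3 ← R3 + (9/10)·R2: [0, 0, -32/5, -4/5, 16/5, -4/5]
R4 ← R4 + (7/5)·R2: [0, 0, -32/5, -4/5, 16/5, -4/5]
R4 ← R4 − R3: [0, 0, 0, 0, 0, 0]
Echelon form has 3 nonzero rows, so rank(A) = 3.
The row space has dimension equal to the rank: 3.

3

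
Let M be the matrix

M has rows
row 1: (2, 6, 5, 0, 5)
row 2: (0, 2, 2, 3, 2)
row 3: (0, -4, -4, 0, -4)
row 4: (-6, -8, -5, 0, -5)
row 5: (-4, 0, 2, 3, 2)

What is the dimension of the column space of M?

Row reduce to echelon form.
R4 ← R4 + (3)·R1: [0, 10, 10, 0, 10]
R5 ← R5 + (2)·R1: [0, 12, 12, 3, 12]
R3 ← R3 + (2)·R2: [0, 0, 0, 6, 0]
R4 ← R4 − (5)·R2: [0, 0, 0, -15, 0]
R5 ← R5 − (6)·R2: [0, 0, 0, -15, 0]
R4 ← R4 + (5/2)·R3: [0, 0, 0, 0, 0]
R5 ← R5 + (5/2)·R3: [0, 0, 0, 0, 0]
Echelon form has 3 nonzero rows, so rank(M) = 3.
The column space has dimension equal to the rank: 3.

3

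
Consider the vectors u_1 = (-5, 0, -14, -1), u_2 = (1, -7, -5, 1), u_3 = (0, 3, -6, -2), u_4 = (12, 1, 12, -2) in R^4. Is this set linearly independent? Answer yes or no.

yes

Form the matrix with these vectors as rows and row reduce.
R2 ← R2 + (1/5)·R1: [0, -7, -39/5, 4/5]
R4 ← R4 + (12/5)·R1: [0, 1, -108/5, -22/5]
R3 ← R3 + (3/7)·R2: [0, 0, -327/35, -58/35]
R4 ← R4 + (1/7)·R2: [0, 0, -159/7, -30/7]
R4 ← R4 − (265/109)·R3: [0, 0, 0, -28/109]
4 nonzero rows, so the 4 vectors span a space of dimension 4.
Since 4 = 4, the vectors are linearly independent.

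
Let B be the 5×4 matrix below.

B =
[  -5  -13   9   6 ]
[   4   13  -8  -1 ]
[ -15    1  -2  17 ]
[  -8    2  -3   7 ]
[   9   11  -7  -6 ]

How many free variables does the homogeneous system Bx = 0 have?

Row reduce to echelon form.
R2 ← R2 + (4/5)·R1: [0, 13/5, -4/5, 19/5]
R3 ← R3 − (3)·R1: [0, 40, -29, -1]
R4 ← R4 − (8/5)·R1: [0, 114/5, -87/5, -13/5]
R5 ← R5 + (9/5)·R1: [0, -62/5, 46/5, 24/5]
R3 ← R3 − (200/13)·R2: [0, 0, -217/13, -773/13]
R4 ← R4 − (114/13)·R2: [0, 0, -135/13, -467/13]
R5 ← R5 + (62/13)·R2: [0, 0, 70/13, 298/13]
R4 ← R4 − (135/217)·R3: [0, 0, 0, 232/217]
R5 ← R5 + (10/31)·R3: [0, 0, 0, 116/31]
R5 ← R5 − (7/2)·R4: [0, 0, 0, 0]
4 nonzero rows, so rank(B) = 4.
B has 4 columns; by rank–nullity, nullity = 4 − 4 = 0.

0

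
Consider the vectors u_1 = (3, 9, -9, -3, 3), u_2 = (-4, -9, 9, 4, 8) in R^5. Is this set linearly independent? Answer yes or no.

Form the matrix with these vectors as rows and row reduce.
R2 ← R2 + (4/3)·R1: [0, 3, -3, 0, 12]
2 nonzero rows, so the 2 vectors span a space of dimension 2.
Since 2 = 2, the vectors are linearly independent.

yes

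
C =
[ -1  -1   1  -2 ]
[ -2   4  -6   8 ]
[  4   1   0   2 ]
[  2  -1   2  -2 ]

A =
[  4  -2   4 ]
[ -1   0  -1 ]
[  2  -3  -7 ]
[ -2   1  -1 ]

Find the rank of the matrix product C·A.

2

First compute CA:
[[  3,  -3,  -8],
 [-40,  30,  22],
 [ 11,  -6,  13],
 [ 17, -12,  -3]]
Now row reduce the product.
R2 ← R2 + (40/3)·R1: [0, -10, -254/3]
R3 ← R3 − (11/3)·R1: [0, 5, 127/3]
R4 ← R4 − (17/3)·R1: [0, 5, 127/3]
R3 ← R3 + (1/2)·R2: [0, 0, 0]
R4 ← R4 + (1/2)·R2: [0, 0, 0]
2 nonzero rows, so rank(CA) = 2.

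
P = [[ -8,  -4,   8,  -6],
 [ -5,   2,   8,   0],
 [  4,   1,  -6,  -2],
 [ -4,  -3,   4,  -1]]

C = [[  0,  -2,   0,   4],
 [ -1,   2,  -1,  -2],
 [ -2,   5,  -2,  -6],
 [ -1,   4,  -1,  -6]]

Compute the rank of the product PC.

First compute PC:
[[ -6,  24,  -6, -36],
 [-18,  54, -18, -72],
 [ 13, -44,  13,  62],
 [ -4,  18,  -4, -28]]
Now row reduce the product.
R2 ← R2 − (3)·R1: [0, -18, 0, 36]
R3 ← R3 + (13/6)·R1: [0, 8, 0, -16]
R4 ← R4 − (2/3)·R1: [0, 2, 0, -4]
R3 ← R3 + (4/9)·R2: [0, 0, 0, 0]
R4 ← R4 + (1/9)·R2: [0, 0, 0, 0]
2 nonzero rows, so rank(PC) = 2.

2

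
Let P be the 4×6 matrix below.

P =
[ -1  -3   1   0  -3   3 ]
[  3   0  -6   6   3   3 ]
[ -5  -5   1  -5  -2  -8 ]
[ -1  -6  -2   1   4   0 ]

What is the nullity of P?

2

Row reduce to echelon form.
R2 ← R2 + (3)·R1: [0, -9, -3, 6, -6, 12]
R3 ← R3 − (5)·R1: [0, 10, -4, -5, 13, -23]
R4 ← R4 − R1: [0, -3, -3, 1, 7, -3]
R3 ← R3 + (10/9)·R2: [0, 0, -22/3, 5/3, 19/3, -29/3]
R4 ← R4 − (1/3)·R2: [0, 0, -2, -1, 9, -7]
R4 ← R4 − (3/11)·R3: [0, 0, 0, -16/11, 80/11, -48/11]
4 nonzero rows, so rank(P) = 4.
P has 6 columns; by rank–nullity, nullity = 6 − 4 = 2.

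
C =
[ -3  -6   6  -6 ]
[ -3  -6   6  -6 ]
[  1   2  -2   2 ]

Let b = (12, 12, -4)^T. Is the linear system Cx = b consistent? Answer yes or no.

yes

Row reduce the augmented matrix [C | b].
R2 ← R2 − R1: [0, 0, 0, 0, 0]
R3 ← R3 + (1/3)·R1: [0, 0, 0, 0, 0]
The echelon form has 1 nonzero rows, and every pivot lies in the first 4 columns, so rank(C) = rank([C|b]) = 1.
The system is consistent.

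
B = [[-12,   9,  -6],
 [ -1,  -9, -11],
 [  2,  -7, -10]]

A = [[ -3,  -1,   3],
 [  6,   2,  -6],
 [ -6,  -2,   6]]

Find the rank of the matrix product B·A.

First compute BA:
[[126,  42, -126],
 [ 15,   5, -15],
 [ 12,   4, -12]]
Now row reduce the product.
R2 ← R2 − (5/42)·R1: [0, 0, 0]
R3 ← R3 − (2/21)·R1: [0, 0, 0]
1 nonzero row, so rank(BA) = 1.

1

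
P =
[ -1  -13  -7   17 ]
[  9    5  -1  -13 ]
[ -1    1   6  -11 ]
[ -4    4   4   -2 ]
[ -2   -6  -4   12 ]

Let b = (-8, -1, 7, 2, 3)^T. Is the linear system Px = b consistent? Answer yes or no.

Row reduce the augmented matrix [P | b].
R2 ← R2 + (9)·R1: [0, -112, -64, 140, -73]
R3 ← R3 − R1: [0, 14, 13, -28, 15]
R4 ← R4 − (4)·R1: [0, 56, 32, -70, 34]
R5 ← R5 − (2)·R1: [0, 20, 10, -22, 19]
R3 ← R3 + (1/8)·R2: [0, 0, 5, -21/2, 47/8]
R4 ← R4 + (1/2)·R2: [0, 0, 0, 0, -5/2]
R5 ← R5 + (5/28)·R2: [0, 0, -10/7, 3, 167/28]
R5 ← R5 + (2/7)·R3: [0, 0, 0, 0, 107/14]
R5 ← R5 + (107/35)·R4: [0, 0, 0, 0, 0]
The echelon form has 4 nonzero rows; the last pivot sits in the augmented column, so rank(P) = 3 but rank([P|b]) = 4.
Since the ranks differ, the system is inconsistent.

no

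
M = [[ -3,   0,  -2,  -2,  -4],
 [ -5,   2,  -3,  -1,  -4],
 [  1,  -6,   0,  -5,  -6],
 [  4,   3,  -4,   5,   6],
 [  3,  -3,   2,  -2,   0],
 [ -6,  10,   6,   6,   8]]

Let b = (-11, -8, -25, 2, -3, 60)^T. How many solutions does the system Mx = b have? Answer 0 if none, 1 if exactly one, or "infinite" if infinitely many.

Row reduce the augmented matrix [M | b].
R2 ← R2 − (5/3)·R1: [0, 2, 1/3, 7/3, 8/3, 31/3]
R3 ← R3 + (1/3)·R1: [0, -6, -2/3, -17/3, -22/3, -86/3]
R4 ← R4 + (4/3)·R1: [0, 3, -20/3, 7/3, 2/3, -38/3]
R5 ← R5 + R1: [0, -3, 0, -4, -4, -14]
R6 ← R6 − (2)·R1: [0, 10, 10, 10, 16, 82]
R3 ← R3 + (3)·R2: [0, 0, 1/3, 4/3, 2/3, 7/3]
R4 ← R4 − (3/2)·R2: [0, 0, -43/6, -7/6, -10/3, -169/6]
R5 ← R5 + (3/2)·R2: [0, 0, 1/2, -1/2, 0, 3/2]
R6 ← R6 − (5)·R2: [0, 0, 25/3, -5/3, 8/3, 91/3]
R4 ← R4 + (43/2)·R3: [0, 0, 0, 55/2, 11, 22]
R5 ← R5 − (3/2)·R3: [0, 0, 0, -5/2, -1, -2]
R6 ← R6 − (25)·R3: [0, 0, 0, -35, -14, -28]
R5 ← R5 + (1/11)·R4: [0, 0, 0, 0, 0, 0]
R6 ← R6 + (14/11)·R4: [0, 0, 0, 0, 0, 0]
The echelon form has 4 nonzero rows, and every pivot lies in the first 5 columns, so rank(M) = rank([M|b]) = 4.
The system is consistent.
rank = 4 < 5 unknowns, so there are infinitely many solutions.

infinite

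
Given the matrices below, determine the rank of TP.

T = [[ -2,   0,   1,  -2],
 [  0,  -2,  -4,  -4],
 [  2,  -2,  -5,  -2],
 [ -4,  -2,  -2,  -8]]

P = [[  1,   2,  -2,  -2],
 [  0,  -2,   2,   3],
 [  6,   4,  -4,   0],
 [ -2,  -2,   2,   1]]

2

First compute TP:
[[  8,   4,  -4,   2],
 [-16,  -4,   4, -10],
 [-24,  -8,   8, -12],
 [  0,   4,  -4,  -6]]
Now row reduce the product.
R2 ← R2 + (2)·R1: [0, 4, -4, -6]
R3 ← R3 + (3)·R1: [0, 4, -4, -6]
R3 ← R3 − R2: [0, 0, 0, 0]
R4 ← R4 − R2: [0, 0, 0, 0]
2 nonzero rows, so rank(TP) = 2.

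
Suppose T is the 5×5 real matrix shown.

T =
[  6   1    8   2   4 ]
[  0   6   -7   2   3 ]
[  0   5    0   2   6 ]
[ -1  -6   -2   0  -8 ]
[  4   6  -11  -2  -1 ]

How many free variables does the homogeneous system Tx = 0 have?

Row reduce to echelon form.
R4 ← R4 + (1/6)·R1: [0, -35/6, -2/3, 1/3, -22/3]
R5 ← R5 − (2/3)·R1: [0, 16/3, -49/3, -10/3, -11/3]
R3 ← R3 − (5/6)·R2: [0, 0, 35/6, 1/3, 7/2]
R4 ← R4 + (35/36)·R2: [0, 0, -269/36, 41/18, -53/12]
R5 ← R5 − (8/9)·R2: [0, 0, -91/9, -46/9, -19/3]
R4 ← R4 + (269/210)·R3: [0, 0, 0, 284/105, 1/15]
R5 ← R5 + (26/15)·R3: [0, 0, 0, -68/15, -4/15]
R5 ← R5 + (119/71)·R4: [0, 0, 0, 0, -11/71]
5 nonzero rows, so rank(T) = 5.
T has 5 columns; by rank–nullity, nullity = 5 − 5 = 0.

0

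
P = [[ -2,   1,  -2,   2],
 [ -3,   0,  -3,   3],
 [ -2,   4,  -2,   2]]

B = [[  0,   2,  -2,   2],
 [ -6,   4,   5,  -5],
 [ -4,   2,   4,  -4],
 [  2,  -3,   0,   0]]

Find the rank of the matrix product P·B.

2

First compute PB:
[[  6, -10,   1,  -1],
 [ 18, -21,  -6,   6],
 [-12,   2,  16, -16]]
Now row reduce the product.
R2 ← R2 − (3)·R1: [0, 9, -9, 9]
R3 ← R3 + (2)·R1: [0, -18, 18, -18]
R3 ← R3 + (2)·R2: [0, 0, 0, 0]
2 nonzero rows, so rank(PB) = 2.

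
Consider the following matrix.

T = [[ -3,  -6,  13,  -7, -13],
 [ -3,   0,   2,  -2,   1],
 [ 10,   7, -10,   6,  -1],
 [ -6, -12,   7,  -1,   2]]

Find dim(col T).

3

Row reduce to echelon form.
R2 ← R2 − R1: [0, 6, -11, 5, 14]
R3 ← R3 + (10/3)·R1: [0, -13, 100/3, -52/3, -133/3]
R4 ← R4 − (2)·R1: [0, 0, -19, 13, 28]
R3 ← R3 + (13/6)·R2: [0, 0, 19/2, -13/2, -14]
R4 ← R4 + (2)·R3: [0, 0, 0, 0, 0]
Echelon form has 3 nonzero rows, so rank(T) = 3.
The column space has dimension equal to the rank: 3.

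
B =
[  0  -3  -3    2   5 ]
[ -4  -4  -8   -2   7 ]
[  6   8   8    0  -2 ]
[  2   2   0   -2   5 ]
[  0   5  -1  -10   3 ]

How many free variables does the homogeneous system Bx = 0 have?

0

Row reduce to echelon form.
Swap R1 ↔ R2
R3 ← R3 + (3/2)·R1: [0, 2, -4, -3, 17/2]
R4 ← R4 + (1/2)·R1: [0, 0, -4, -3, 17/2]
R3 ← R3 + (2/3)·R2: [0, 0, -6, -5/3, 71/6]
R5 ← R5 + (5/3)·R2: [0, 0, -6, -20/3, 34/3]
R4 ← R4 − (2/3)·R3: [0, 0, 0, -17/9, 11/18]
R5 ← R5 − R3: [0, 0, 0, -5, -1/2]
R5 ← R5 − (45/17)·R4: [0, 0, 0, 0, -36/17]
5 nonzero rows, so rank(B) = 5.
B has 5 columns; by rank–nullity, nullity = 5 − 5 = 0.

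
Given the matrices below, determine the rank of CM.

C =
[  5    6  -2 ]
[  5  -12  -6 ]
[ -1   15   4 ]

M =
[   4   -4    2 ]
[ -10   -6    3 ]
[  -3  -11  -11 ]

2

First compute CM:
[[-34, -34,  50],
 [158, 118,  40],
 [-166, -130,  -1]]
Now row reduce the product.
R2 ← R2 + (79/17)·R1: [0, -40, 4630/17]
R3 ← R3 − (83/17)·R1: [0, 36, -4167/17]
R3 ← R3 + (9/10)·R2: [0, 0, 0]
2 nonzero rows, so rank(CM) = 2.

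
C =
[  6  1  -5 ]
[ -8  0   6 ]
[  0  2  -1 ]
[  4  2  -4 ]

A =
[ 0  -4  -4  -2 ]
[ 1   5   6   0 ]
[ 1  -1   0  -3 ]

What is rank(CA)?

2

First compute CA:
[[ -4, -14, -18,   3],
 [  6,  26,  32,  -2],
 [  1,  11,  12,   3],
 [ -2,  -2,  -4,   4]]
Now row reduce the product.
R2 ← R2 + (3/2)·R1: [0, 5, 5, 5/2]
R3 ← R3 + (1/4)·R1: [0, 15/2, 15/2, 15/4]
R4 ← R4 − (1/2)·R1: [0, 5, 5, 5/2]
R3 ← R3 − (3/2)·R2: [0, 0, 0, 0]
R4 ← R4 − R2: [0, 0, 0, 0]
2 nonzero rows, so rank(CA) = 2.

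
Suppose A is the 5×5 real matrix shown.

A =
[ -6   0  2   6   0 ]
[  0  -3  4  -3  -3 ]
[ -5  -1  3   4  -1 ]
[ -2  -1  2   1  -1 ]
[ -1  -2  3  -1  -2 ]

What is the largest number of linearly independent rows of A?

Row reduce to echelon form.
R3 ← R3 − (5/6)·R1: [0, -1, 4/3, -1, -1]
R4 ← R4 − (1/3)·R1: [0, -1, 4/3, -1, -1]
R5 ← R5 − (1/6)·R1: [0, -2, 8/3, -2, -2]
R3 ← R3 − (1/3)·R2: [0, 0, 0, 0, 0]
R4 ← R4 − (1/3)·R2: [0, 0, 0, 0, 0]
R5 ← R5 − (2/3)·R2: [0, 0, 0, 0, 0]
Echelon form has 2 nonzero rows, so rank(A) = 2.
The rank gives the maximum number of linearly independent rows: 2.

2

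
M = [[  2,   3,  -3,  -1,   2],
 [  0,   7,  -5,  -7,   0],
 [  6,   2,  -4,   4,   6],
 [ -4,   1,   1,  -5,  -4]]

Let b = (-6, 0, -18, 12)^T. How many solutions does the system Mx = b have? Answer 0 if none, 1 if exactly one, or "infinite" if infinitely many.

infinite

Row reduce the augmented matrix [M | b].
R3 ← R3 − (3)·R1: [0, -7, 5, 7, 0, 0]
R4 ← R4 + (2)·R1: [0, 7, -5, -7, 0, 0]
R3 ← R3 + R2: [0, 0, 0, 0, 0, 0]
R4 ← R4 − R2: [0, 0, 0, 0, 0, 0]
The echelon form has 2 nonzero rows, and every pivot lies in the first 5 columns, so rank(M) = rank([M|b]) = 2.
The system is consistent.
rank = 2 < 5 unknowns, so there are infinitely many solutions.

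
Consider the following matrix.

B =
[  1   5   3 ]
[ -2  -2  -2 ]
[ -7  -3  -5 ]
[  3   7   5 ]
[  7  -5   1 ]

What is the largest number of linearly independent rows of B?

2

Row reduce to echelon form.
R2 ← R2 + (2)·R1: [0, 8, 4]
R3 ← R3 + (7)·R1: [0, 32, 16]
R4 ← R4 − (3)·R1: [0, -8, -4]
R5 ← R5 − (7)·R1: [0, -40, -20]
R3 ← R3 − (4)·R2: [0, 0, 0]
R4 ← R4 + R2: [0, 0, 0]
R5 ← R5 + (5)·R2: [0, 0, 0]
Echelon form has 2 nonzero rows, so rank(B) = 2.
The rank gives the maximum number of linearly independent rows: 2.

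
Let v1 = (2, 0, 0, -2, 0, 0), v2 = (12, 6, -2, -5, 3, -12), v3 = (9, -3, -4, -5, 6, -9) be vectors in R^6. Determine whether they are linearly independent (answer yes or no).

yes

Form the matrix with these vectors as rows and row reduce.
R2 ← R2 − (6)·R1: [0, 6, -2, 7, 3, -12]
R3 ← R3 − (9/2)·R1: [0, -3, -4, 4, 6, -9]
R3 ← R3 + (1/2)·R2: [0, 0, -5, 15/2, 15/2, -15]
3 nonzero rows, so the 3 vectors span a space of dimension 3.
Since 3 = 3, the vectors are linearly independent.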